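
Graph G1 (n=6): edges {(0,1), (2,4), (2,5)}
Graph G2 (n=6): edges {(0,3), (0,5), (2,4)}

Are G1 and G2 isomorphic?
Yes, isomorphic

The graphs are isomorphic.
One valid mapping φ: V(G1) → V(G2): 0→2, 1→4, 2→0, 3→1, 4→5, 5→3

Verify φ preserves adjacency — for each edge of G1, its image is an edge of G2:
  (0,1) → (φ(0),φ(1)) = (2,4) ∈ E(G2) ✓
  (2,4) → (φ(2),φ(4)) = (0,5) ∈ E(G2) ✓
  (2,5) → (φ(2),φ(5)) = (0,3) ∈ E(G2) ✓
All 3 edges of G1 map to edges of G2, and |E(G1)| = |E(G2)| = 3, so φ is a bijection on edges as well as vertices. Hence G1 ≅ G2.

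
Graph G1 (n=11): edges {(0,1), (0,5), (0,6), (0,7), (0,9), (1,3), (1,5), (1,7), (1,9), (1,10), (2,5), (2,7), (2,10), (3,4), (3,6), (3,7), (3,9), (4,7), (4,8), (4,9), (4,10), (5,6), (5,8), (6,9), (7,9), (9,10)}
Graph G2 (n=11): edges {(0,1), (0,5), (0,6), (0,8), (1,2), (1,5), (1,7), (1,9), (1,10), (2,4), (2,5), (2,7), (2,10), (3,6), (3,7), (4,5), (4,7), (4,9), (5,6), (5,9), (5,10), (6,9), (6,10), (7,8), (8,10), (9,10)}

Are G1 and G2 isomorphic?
Yes, isomorphic

The graphs are isomorphic.
One valid mapping φ: V(G1) → V(G2): 0→2, 1→1, 2→8, 3→9, 4→6, 5→7, 6→4, 7→10, 8→3, 9→5, 10→0

Verify φ preserves adjacency — for each edge of G1, its image is an edge of G2:
  (0,1) → (φ(0),φ(1)) = (1,2) ∈ E(G2) ✓
  (0,5) → (φ(0),φ(5)) = (2,7) ∈ E(G2) ✓
  (0,6) → (φ(0),φ(6)) = (2,4) ∈ E(G2) ✓
  (0,7) → (φ(0),φ(7)) = (2,10) ∈ E(G2) ✓
  (0,9) → (φ(0),φ(9)) = (2,5) ∈ E(G2) ✓
  (1,3) → (φ(1),φ(3)) = (1,9) ∈ E(G2) ✓
  (1,5) → (φ(1),φ(5)) = (1,7) ∈ E(G2) ✓
  (1,7) → (φ(1),φ(7)) = (1,10) ∈ E(G2) ✓
  (1,9) → (φ(1),φ(9)) = (1,5) ∈ E(G2) ✓
  (1,10) → (φ(1),φ(10)) = (0,1) ∈ E(G2) ✓
  (2,5) → (φ(2),φ(5)) = (7,8) ∈ E(G2) ✓
  (2,7) → (φ(2),φ(7)) = (8,10) ∈ E(G2) ✓
  (2,10) → (φ(2),φ(10)) = (0,8) ∈ E(G2) ✓
  (3,4) → (φ(3),φ(4)) = (6,9) ∈ E(G2) ✓
  (3,6) → (φ(3),φ(6)) = (4,9) ∈ E(G2) ✓
  (3,7) → (φ(3),φ(7)) = (9,10) ∈ E(G2) ✓
  (3,9) → (φ(3),φ(9)) = (5,9) ∈ E(G2) ✓
  (4,7) → (φ(4),φ(7)) = (6,10) ∈ E(G2) ✓
  (4,8) → (φ(4),φ(8)) = (3,6) ∈ E(G2) ✓
  (4,9) → (φ(4),φ(9)) = (5,6) ∈ E(G2) ✓
  (4,10) → (φ(4),φ(10)) = (0,6) ∈ E(G2) ✓
  (5,6) → (φ(5),φ(6)) = (4,7) ∈ E(G2) ✓
  (5,8) → (φ(5),φ(8)) = (3,7) ∈ E(G2) ✓
  (6,9) → (φ(6),φ(9)) = (4,5) ∈ E(G2) ✓
  (7,9) → (φ(7),φ(9)) = (5,10) ∈ E(G2) ✓
  (9,10) → (φ(9),φ(10)) = (0,5) ∈ E(G2) ✓
All 26 edges of G1 map to edges of G2, and |E(G1)| = |E(G2)| = 26, so φ is a bijection on edges as well as vertices. Hence G1 ≅ G2.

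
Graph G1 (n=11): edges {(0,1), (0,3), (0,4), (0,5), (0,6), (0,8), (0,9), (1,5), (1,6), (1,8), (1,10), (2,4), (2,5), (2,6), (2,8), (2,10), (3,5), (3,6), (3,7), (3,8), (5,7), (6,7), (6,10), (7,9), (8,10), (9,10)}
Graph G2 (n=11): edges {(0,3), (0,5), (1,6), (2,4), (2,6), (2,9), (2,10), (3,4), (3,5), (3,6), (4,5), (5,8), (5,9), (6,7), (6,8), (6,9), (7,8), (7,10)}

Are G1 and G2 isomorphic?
No, not isomorphic

The graphs are NOT isomorphic.

Counting triangles (3-cliques): G1 has 12, G2 has 4.
Triangle count is an isomorphism invariant, so differing triangle counts rule out isomorphism.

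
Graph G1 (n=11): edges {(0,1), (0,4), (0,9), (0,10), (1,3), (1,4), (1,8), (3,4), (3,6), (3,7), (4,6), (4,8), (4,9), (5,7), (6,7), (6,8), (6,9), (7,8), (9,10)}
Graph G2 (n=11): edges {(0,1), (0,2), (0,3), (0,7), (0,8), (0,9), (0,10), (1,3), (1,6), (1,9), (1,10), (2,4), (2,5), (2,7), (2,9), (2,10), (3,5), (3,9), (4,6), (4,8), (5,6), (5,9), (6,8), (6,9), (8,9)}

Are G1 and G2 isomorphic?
No, not isomorphic

The graphs are NOT isomorphic.

Connected components of G1: 2 component(s) with vertex sets [[2], [0, 1, 3, 4, 5, 6, 7, 8, 9, 10]], sizes [1, 10].
Connected components of G2: 1 component(s) with vertex sets [[0, 1, 2, 3, 4, 5, 6, 7, 8, 9, 10]], sizes [11].
The number of connected components (and the multiset of component sizes) is an isomorphism invariant — an isomorphism maps each component of G1 bijectively onto a component of G2. Since G1 has 2 component(s) and G2 has 1, they cannot be isomorphic.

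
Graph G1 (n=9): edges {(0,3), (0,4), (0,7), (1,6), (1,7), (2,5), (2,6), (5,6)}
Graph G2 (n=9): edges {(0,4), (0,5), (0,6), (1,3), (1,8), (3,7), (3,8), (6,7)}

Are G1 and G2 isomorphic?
Yes, isomorphic

The graphs are isomorphic.
One valid mapping φ: V(G1) → V(G2): 0→0, 1→7, 2→1, 3→4, 4→5, 5→8, 6→3, 7→6, 8→2

Verify φ preserves adjacency — for each edge of G1, its image is an edge of G2:
  (0,3) → (φ(0),φ(3)) = (0,4) ∈ E(G2) ✓
  (0,4) → (φ(0),φ(4)) = (0,5) ∈ E(G2) ✓
  (0,7) → (φ(0),φ(7)) = (0,6) ∈ E(G2) ✓
  (1,6) → (φ(1),φ(6)) = (3,7) ∈ E(G2) ✓
  (1,7) → (φ(1),φ(7)) = (6,7) ∈ E(G2) ✓
  (2,5) → (φ(2),φ(5)) = (1,8) ∈ E(G2) ✓
  (2,6) → (φ(2),φ(6)) = (1,3) ∈ E(G2) ✓
  (5,6) → (φ(5),φ(6)) = (3,8) ∈ E(G2) ✓
All 8 edges of G1 map to edges of G2, and |E(G1)| = |E(G2)| = 8, so φ is a bijection on edges as well as vertices. Hence G1 ≅ G2.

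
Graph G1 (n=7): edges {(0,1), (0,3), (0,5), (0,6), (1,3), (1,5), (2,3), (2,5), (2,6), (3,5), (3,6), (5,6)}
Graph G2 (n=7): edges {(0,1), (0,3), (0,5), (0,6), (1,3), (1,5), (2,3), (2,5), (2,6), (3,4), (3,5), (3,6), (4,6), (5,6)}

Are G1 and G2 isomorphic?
No, not isomorphic

The graphs are NOT isomorphic.

Counting edges: G1 has 12 edge(s); G2 has 14 edge(s).
Edge count is an isomorphism invariant (a bijection on vertices induces a bijection on edges), so differing edge counts rule out isomorphism.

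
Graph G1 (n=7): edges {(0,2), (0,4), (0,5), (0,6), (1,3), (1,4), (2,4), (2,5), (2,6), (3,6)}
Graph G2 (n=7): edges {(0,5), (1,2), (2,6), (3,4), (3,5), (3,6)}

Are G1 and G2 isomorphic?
No, not isomorphic

The graphs are NOT isomorphic.

Counting triangles (3-cliques): G1 has 3, G2 has 0.
Triangle count is an isomorphism invariant, so differing triangle counts rule out isomorphism.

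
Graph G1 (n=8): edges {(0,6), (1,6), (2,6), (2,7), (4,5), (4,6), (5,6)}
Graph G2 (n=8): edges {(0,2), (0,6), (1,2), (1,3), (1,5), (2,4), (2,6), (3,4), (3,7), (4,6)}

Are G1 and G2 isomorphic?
No, not isomorphic

The graphs are NOT isomorphic.

Counting triangles (3-cliques): G1 has 1, G2 has 2.
Triangle count is an isomorphism invariant, so differing triangle counts rule out isomorphism.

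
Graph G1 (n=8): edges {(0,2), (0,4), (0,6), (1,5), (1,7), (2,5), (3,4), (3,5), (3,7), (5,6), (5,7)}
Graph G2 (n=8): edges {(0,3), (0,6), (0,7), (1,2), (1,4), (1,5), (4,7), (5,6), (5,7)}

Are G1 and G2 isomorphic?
No, not isomorphic

The graphs are NOT isomorphic.

Counting triangles (3-cliques): G1 has 2, G2 has 0.
Triangle count is an isomorphism invariant, so differing triangle counts rule out isomorphism.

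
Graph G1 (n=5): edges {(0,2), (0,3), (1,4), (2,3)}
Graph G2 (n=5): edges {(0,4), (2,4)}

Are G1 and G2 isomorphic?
No, not isomorphic

The graphs are NOT isomorphic.

Degrees in G1: deg(0)=2, deg(1)=1, deg(2)=2, deg(3)=2, deg(4)=1.
Sorted degree sequence of G1: [2, 2, 2, 1, 1].
Degrees in G2: deg(0)=1, deg(1)=0, deg(2)=1, deg(3)=0, deg(4)=2.
Sorted degree sequence of G2: [2, 1, 1, 0, 0].
The (sorted) degree sequence is an isomorphism invariant, so since G1 and G2 have different degree sequences they cannot be isomorphic.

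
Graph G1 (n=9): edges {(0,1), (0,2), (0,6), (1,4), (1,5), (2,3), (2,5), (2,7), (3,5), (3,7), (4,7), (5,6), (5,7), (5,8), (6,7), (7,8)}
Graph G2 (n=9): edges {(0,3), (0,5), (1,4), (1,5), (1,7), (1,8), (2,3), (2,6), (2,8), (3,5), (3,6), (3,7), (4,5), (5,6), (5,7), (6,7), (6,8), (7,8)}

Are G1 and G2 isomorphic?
No, not isomorphic

The graphs are NOT isomorphic.

Counting triangles (3-cliques): G1 has 6, G2 has 11.
Triangle count is an isomorphism invariant, so differing triangle counts rule out isomorphism.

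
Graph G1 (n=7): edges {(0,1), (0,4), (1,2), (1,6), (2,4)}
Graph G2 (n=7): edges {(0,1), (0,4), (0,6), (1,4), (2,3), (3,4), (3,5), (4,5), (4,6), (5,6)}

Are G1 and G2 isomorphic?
No, not isomorphic

The graphs are NOT isomorphic.

Degrees in G1: deg(0)=2, deg(1)=3, deg(2)=2, deg(3)=0, deg(4)=2, deg(5)=0, deg(6)=1.
Sorted degree sequence of G1: [3, 2, 2, 2, 1, 0, 0].
Degrees in G2: deg(0)=3, deg(1)=2, deg(2)=1, deg(3)=3, deg(4)=5, deg(5)=3, deg(6)=3.
Sorted degree sequence of G2: [5, 3, 3, 3, 3, 2, 1].
The (sorted) degree sequence is an isomorphism invariant, so since G1 and G2 have different degree sequences they cannot be isomorphic.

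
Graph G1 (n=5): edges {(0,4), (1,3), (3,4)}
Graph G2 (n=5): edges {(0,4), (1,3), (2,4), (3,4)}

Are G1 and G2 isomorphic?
No, not isomorphic

The graphs are NOT isomorphic.

Counting edges: G1 has 3 edge(s); G2 has 4 edge(s).
Edge count is an isomorphism invariant (a bijection on vertices induces a bijection on edges), so differing edge counts rule out isomorphism.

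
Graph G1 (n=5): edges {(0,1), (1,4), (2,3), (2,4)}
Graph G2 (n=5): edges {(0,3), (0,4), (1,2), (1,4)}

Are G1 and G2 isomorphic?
Yes, isomorphic

The graphs are isomorphic.
One valid mapping φ: V(G1) → V(G2): 0→2, 1→1, 2→0, 3→3, 4→4

Verify φ preserves adjacency — for each edge of G1, its image is an edge of G2:
  (0,1) → (φ(0),φ(1)) = (1,2) ∈ E(G2) ✓
  (1,4) → (φ(1),φ(4)) = (1,4) ∈ E(G2) ✓
  (2,3) → (φ(2),φ(3)) = (0,3) ∈ E(G2) ✓
  (2,4) → (φ(2),φ(4)) = (0,4) ∈ E(G2) ✓
All 4 edges of G1 map to edges of G2, and |E(G1)| = |E(G2)| = 4, so φ is a bijection on edges as well as vertices. Hence G1 ≅ G2.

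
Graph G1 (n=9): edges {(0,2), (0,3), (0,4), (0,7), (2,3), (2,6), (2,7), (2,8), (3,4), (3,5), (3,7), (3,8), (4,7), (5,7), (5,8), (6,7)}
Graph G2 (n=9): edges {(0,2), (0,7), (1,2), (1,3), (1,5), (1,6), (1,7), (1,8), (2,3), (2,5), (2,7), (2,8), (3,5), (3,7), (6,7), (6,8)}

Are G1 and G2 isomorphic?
Yes, isomorphic

The graphs are isomorphic.
One valid mapping φ: V(G1) → V(G2): 0→3, 1→4, 2→7, 3→1, 4→5, 5→8, 6→0, 7→2, 8→6

Verify φ preserves adjacency — for each edge of G1, its image is an edge of G2:
  (0,2) → (φ(0),φ(2)) = (3,7) ∈ E(G2) ✓
  (0,3) → (φ(0),φ(3)) = (1,3) ∈ E(G2) ✓
  (0,4) → (φ(0),φ(4)) = (3,5) ∈ E(G2) ✓
  (0,7) → (φ(0),φ(7)) = (2,3) ∈ E(G2) ✓
  (2,3) → (φ(2),φ(3)) = (1,7) ∈ E(G2) ✓
  (2,6) → (φ(2),φ(6)) = (0,7) ∈ E(G2) ✓
  (2,7) → (φ(2),φ(7)) = (2,7) ∈ E(G2) ✓
  (2,8) → (φ(2),φ(8)) = (6,7) ∈ E(G2) ✓
  (3,4) → (φ(3),φ(4)) = (1,5) ∈ E(G2) ✓
  (3,5) → (φ(3),φ(5)) = (1,8) ∈ E(G2) ✓
  (3,7) → (φ(3),φ(7)) = (1,2) ∈ E(G2) ✓
  (3,8) → (φ(3),φ(8)) = (1,6) ∈ E(G2) ✓
  (4,7) → (φ(4),φ(7)) = (2,5) ∈ E(G2) ✓
  (5,7) → (φ(5),φ(7)) = (2,8) ∈ E(G2) ✓
  (5,8) → (φ(5),φ(8)) = (6,8) ∈ E(G2) ✓
  (6,7) → (φ(6),φ(7)) = (0,2) ∈ E(G2) ✓
All 16 edges of G1 map to edges of G2, and |E(G1)| = |E(G2)| = 16, so φ is a bijection on edges as well as vertices. Hence G1 ≅ G2.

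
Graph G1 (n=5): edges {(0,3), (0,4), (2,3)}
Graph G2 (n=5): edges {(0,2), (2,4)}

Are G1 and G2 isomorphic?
No, not isomorphic

The graphs are NOT isomorphic.

Connected components of G1: 2 component(s) with vertex sets [[1], [0, 2, 3, 4]], sizes [1, 4].
Connected components of G2: 3 component(s) with vertex sets [[1], [3], [0, 2, 4]], sizes [1, 1, 3].
The number of connected components (and the multiset of component sizes) is an isomorphism invariant — an isomorphism maps each component of G1 bijectively onto a component of G2. Since G1 has 2 component(s) and G2 has 3, they cannot be isomorphic.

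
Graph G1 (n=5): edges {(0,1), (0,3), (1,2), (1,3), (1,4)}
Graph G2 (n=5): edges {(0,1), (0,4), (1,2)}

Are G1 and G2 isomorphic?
No, not isomorphic

The graphs are NOT isomorphic.

Counting triangles (3-cliques): G1 has 1, G2 has 0.
Triangle count is an isomorphism invariant, so differing triangle counts rule out isomorphism.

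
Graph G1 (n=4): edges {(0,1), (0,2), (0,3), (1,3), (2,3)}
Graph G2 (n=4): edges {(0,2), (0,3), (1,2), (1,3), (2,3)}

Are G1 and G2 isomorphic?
Yes, isomorphic

The graphs are isomorphic.
One valid mapping φ: V(G1) → V(G2): 0→2, 1→1, 2→0, 3→3

Verify φ preserves adjacency — for each edge of G1, its image is an edge of G2:
  (0,1) → (φ(0),φ(1)) = (1,2) ∈ E(G2) ✓
  (0,2) → (φ(0),φ(2)) = (0,2) ∈ E(G2) ✓
  (0,3) → (φ(0),φ(3)) = (2,3) ∈ E(G2) ✓
  (1,3) → (φ(1),φ(3)) = (1,3) ∈ E(G2) ✓
  (2,3) → (φ(2),φ(3)) = (0,3) ∈ E(G2) ✓
All 5 edges of G1 map to edges of G2, and |E(G1)| = |E(G2)| = 5, so φ is a bijection on edges as well as vertices. Hence G1 ≅ G2.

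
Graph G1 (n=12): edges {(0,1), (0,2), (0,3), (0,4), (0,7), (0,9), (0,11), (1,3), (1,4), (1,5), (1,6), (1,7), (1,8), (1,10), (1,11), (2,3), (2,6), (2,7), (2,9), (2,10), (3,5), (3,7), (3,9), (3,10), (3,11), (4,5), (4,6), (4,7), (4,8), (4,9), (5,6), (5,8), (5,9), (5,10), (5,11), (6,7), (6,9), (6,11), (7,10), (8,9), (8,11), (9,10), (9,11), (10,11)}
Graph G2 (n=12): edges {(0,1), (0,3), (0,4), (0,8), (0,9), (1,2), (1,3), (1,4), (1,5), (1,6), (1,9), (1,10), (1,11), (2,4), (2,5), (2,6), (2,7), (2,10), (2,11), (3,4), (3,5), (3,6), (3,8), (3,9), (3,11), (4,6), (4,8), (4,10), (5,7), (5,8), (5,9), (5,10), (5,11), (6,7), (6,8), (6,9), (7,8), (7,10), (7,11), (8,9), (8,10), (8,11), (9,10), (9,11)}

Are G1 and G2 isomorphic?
Yes, isomorphic

The graphs are isomorphic.
One valid mapping φ: V(G1) → V(G2): 0→10, 1→1, 2→7, 3→5, 4→4, 5→3, 6→6, 7→2, 8→0, 9→8, 10→11, 11→9

Verify φ preserves adjacency — for each edge of G1, its image is an edge of G2:
  (0,1) → (φ(0),φ(1)) = (1,10) ∈ E(G2) ✓
  (0,2) → (φ(0),φ(2)) = (7,10) ∈ E(G2) ✓
  (0,3) → (φ(0),φ(3)) = (5,10) ∈ E(G2) ✓
  (0,4) → (φ(0),φ(4)) = (4,10) ∈ E(G2) ✓
  (0,7) → (φ(0),φ(7)) = (2,10) ∈ E(G2) ✓
  (0,9) → (φ(0),φ(9)) = (8,10) ∈ E(G2) ✓
  (0,11) → (φ(0),φ(11)) = (9,10) ∈ E(G2) ✓
  (1,3) → (φ(1),φ(3)) = (1,5) ∈ E(G2) ✓
  (1,4) → (φ(1),φ(4)) = (1,4) ∈ E(G2) ✓
  (1,5) → (φ(1),φ(5)) = (1,3) ∈ E(G2) ✓
  (1,6) → (φ(1),φ(6)) = (1,6) ∈ E(G2) ✓
  (1,7) → (φ(1),φ(7)) = (1,2) ∈ E(G2) ✓
  (1,8) → (φ(1),φ(8)) = (0,1) ∈ E(G2) ✓
  (1,10) → (φ(1),φ(10)) = (1,11) ∈ E(G2) ✓
  (1,11) → (φ(1),φ(11)) = (1,9) ∈ E(G2) ✓
  (2,3) → (φ(2),φ(3)) = (5,7) ∈ E(G2) ✓
  (2,6) → (φ(2),φ(6)) = (6,7) ∈ E(G2) ✓
  (2,7) → (φ(2),φ(7)) = (2,7) ∈ E(G2) ✓
  (2,9) → (φ(2),φ(9)) = (7,8) ∈ E(G2) ✓
  (2,10) → (φ(2),φ(10)) = (7,11) ∈ E(G2) ✓
  (3,5) → (φ(3),φ(5)) = (3,5) ∈ E(G2) ✓
  (3,7) → (φ(3),φ(7)) = (2,5) ∈ E(G2) ✓
  (3,9) → (φ(3),φ(9)) = (5,8) ∈ E(G2) ✓
  (3,10) → (φ(3),φ(10)) = (5,11) ∈ E(G2) ✓
  (3,11) → (φ(3),φ(11)) = (5,9) ∈ E(G2) ✓
  (4,5) → (φ(4),φ(5)) = (3,4) ∈ E(G2) ✓
  (4,6) → (φ(4),φ(6)) = (4,6) ∈ E(G2) ✓
  (4,7) → (φ(4),φ(7)) = (2,4) ∈ E(G2) ✓
  (4,8) → (φ(4),φ(8)) = (0,4) ∈ E(G2) ✓
  (4,9) → (φ(4),φ(9)) = (4,8) ∈ E(G2) ✓
  (5,6) → (φ(5),φ(6)) = (3,6) ∈ E(G2) ✓
  (5,8) → (φ(5),φ(8)) = (0,3) ∈ E(G2) ✓
  (5,9) → (φ(5),φ(9)) = (3,8) ∈ E(G2) ✓
  (5,10) → (φ(5),φ(10)) = (3,11) ∈ E(G2) ✓
  (5,11) → (φ(5),φ(11)) = (3,9) ∈ E(G2) ✓
  (6,7) → (φ(6),φ(7)) = (2,6) ∈ E(G2) ✓
  (6,9) → (φ(6),φ(9)) = (6,8) ∈ E(G2) ✓
  (6,11) → (φ(6),φ(11)) = (6,9) ∈ E(G2) ✓
  (7,10) → (φ(7),φ(10)) = (2,11) ∈ E(G2) ✓
  (8,9) → (φ(8),φ(9)) = (0,8) ∈ E(G2) ✓
  (8,11) → (φ(8),φ(11)) = (0,9) ∈ E(G2) ✓
  (9,10) → (φ(9),φ(10)) = (8,11) ∈ E(G2) ✓
  (9,11) → (φ(9),φ(11)) = (8,9) ∈ E(G2) ✓
  (10,11) → (φ(10),φ(11)) = (9,11) ∈ E(G2) ✓
All 44 edges of G1 map to edges of G2, and |E(G1)| = |E(G2)| = 44, so φ is a bijection on edges as well as vertices. Hence G1 ≅ G2.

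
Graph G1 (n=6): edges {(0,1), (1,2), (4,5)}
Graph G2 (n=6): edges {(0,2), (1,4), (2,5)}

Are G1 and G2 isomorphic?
Yes, isomorphic

The graphs are isomorphic.
One valid mapping φ: V(G1) → V(G2): 0→5, 1→2, 2→0, 3→3, 4→4, 5→1

Verify φ preserves adjacency — for each edge of G1, its image is an edge of G2:
  (0,1) → (φ(0),φ(1)) = (2,5) ∈ E(G2) ✓
  (1,2) → (φ(1),φ(2)) = (0,2) ∈ E(G2) ✓
  (4,5) → (φ(4),φ(5)) = (1,4) ∈ E(G2) ✓
All 3 edges of G1 map to edges of G2, and |E(G1)| = |E(G2)| = 3, so φ is a bijection on edges as well as vertices. Hence G1 ≅ G2.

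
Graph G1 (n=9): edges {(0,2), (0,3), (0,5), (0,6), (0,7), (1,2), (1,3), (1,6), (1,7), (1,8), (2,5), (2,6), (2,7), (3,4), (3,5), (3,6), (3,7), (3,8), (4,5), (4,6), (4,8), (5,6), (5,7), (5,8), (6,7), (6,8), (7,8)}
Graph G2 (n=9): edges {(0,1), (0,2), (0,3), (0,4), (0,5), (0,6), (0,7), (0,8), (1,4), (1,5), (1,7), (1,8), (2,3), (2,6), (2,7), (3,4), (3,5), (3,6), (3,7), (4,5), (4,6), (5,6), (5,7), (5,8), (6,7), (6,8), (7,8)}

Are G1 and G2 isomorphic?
Yes, isomorphic

The graphs are isomorphic.
One valid mapping φ: V(G1) → V(G2): 0→8, 1→4, 2→1, 3→6, 4→2, 5→7, 6→0, 7→5, 8→3

Verify φ preserves adjacency — for each edge of G1, its image is an edge of G2:
  (0,2) → (φ(0),φ(2)) = (1,8) ∈ E(G2) ✓
  (0,3) → (φ(0),φ(3)) = (6,8) ∈ E(G2) ✓
  (0,5) → (φ(0),φ(5)) = (7,8) ∈ E(G2) ✓
  (0,6) → (φ(0),φ(6)) = (0,8) ∈ E(G2) ✓
  (0,7) → (φ(0),φ(7)) = (5,8) ∈ E(G2) ✓
  (1,2) → (φ(1),φ(2)) = (1,4) ∈ E(G2) ✓
  (1,3) → (φ(1),φ(3)) = (4,6) ∈ E(G2) ✓
  (1,6) → (φ(1),φ(6)) = (0,4) ∈ E(G2) ✓
  (1,7) → (φ(1),φ(7)) = (4,5) ∈ E(G2) ✓
  (1,8) → (φ(1),φ(8)) = (3,4) ∈ E(G2) ✓
  (2,5) → (φ(2),φ(5)) = (1,7) ∈ E(G2) ✓
  (2,6) → (φ(2),φ(6)) = (0,1) ∈ E(G2) ✓
  (2,7) → (φ(2),φ(7)) = (1,5) ∈ E(G2) ✓
  (3,4) → (φ(3),φ(4)) = (2,6) ∈ E(G2) ✓
  (3,5) → (φ(3),φ(5)) = (6,7) ∈ E(G2) ✓
  (3,6) → (φ(3),φ(6)) = (0,6) ∈ E(G2) ✓
  (3,7) → (φ(3),φ(7)) = (5,6) ∈ E(G2) ✓
  (3,8) → (φ(3),φ(8)) = (3,6) ∈ E(G2) ✓
  (4,5) → (φ(4),φ(5)) = (2,7) ∈ E(G2) ✓
  (4,6) → (φ(4),φ(6)) = (0,2) ∈ E(G2) ✓
  (4,8) → (φ(4),φ(8)) = (2,3) ∈ E(G2) ✓
  (5,6) → (φ(5),φ(6)) = (0,7) ∈ E(G2) ✓
  (5,7) → (φ(5),φ(7)) = (5,7) ∈ E(G2) ✓
  (5,8) → (φ(5),φ(8)) = (3,7) ∈ E(G2) ✓
  (6,7) → (φ(6),φ(7)) = (0,5) ∈ E(G2) ✓
  (6,8) → (φ(6),φ(8)) = (0,3) ∈ E(G2) ✓
  (7,8) → (φ(7),φ(8)) = (3,5) ∈ E(G2) ✓
All 27 edges of G1 map to edges of G2, and |E(G1)| = |E(G2)| = 27, so φ is a bijection on edges as well as vertices. Hence G1 ≅ G2.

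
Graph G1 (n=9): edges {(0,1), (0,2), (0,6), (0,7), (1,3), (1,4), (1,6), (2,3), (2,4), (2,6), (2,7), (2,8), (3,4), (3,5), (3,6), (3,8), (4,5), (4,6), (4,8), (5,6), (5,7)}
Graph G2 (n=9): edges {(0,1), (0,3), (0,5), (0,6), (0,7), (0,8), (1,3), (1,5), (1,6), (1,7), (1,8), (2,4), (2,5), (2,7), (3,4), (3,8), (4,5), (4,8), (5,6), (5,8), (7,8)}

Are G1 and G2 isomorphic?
Yes, isomorphic

The graphs are isomorphic.
One valid mapping φ: V(G1) → V(G2): 0→4, 1→3, 2→5, 3→1, 4→0, 5→7, 6→8, 7→2, 8→6

Verify φ preserves adjacency — for each edge of G1, its image is an edge of G2:
  (0,1) → (φ(0),φ(1)) = (3,4) ∈ E(G2) ✓
  (0,2) → (φ(0),φ(2)) = (4,5) ∈ E(G2) ✓
  (0,6) → (φ(0),φ(6)) = (4,8) ∈ E(G2) ✓
  (0,7) → (φ(0),φ(7)) = (2,4) ∈ E(G2) ✓
  (1,3) → (φ(1),φ(3)) = (1,3) ∈ E(G2) ✓
  (1,4) → (φ(1),φ(4)) = (0,3) ∈ E(G2) ✓
  (1,6) → (φ(1),φ(6)) = (3,8) ∈ E(G2) ✓
  (2,3) → (φ(2),φ(3)) = (1,5) ∈ E(G2) ✓
  (2,4) → (φ(2),φ(4)) = (0,5) ∈ E(G2) ✓
  (2,6) → (φ(2),φ(6)) = (5,8) ∈ E(G2) ✓
  (2,7) → (φ(2),φ(7)) = (2,5) ∈ E(G2) ✓
  (2,8) → (φ(2),φ(8)) = (5,6) ∈ E(G2) ✓
  (3,4) → (φ(3),φ(4)) = (0,1) ∈ E(G2) ✓
  (3,5) → (φ(3),φ(5)) = (1,7) ∈ E(G2) ✓
  (3,6) → (φ(3),φ(6)) = (1,8) ∈ E(G2) ✓
  (3,8) → (φ(3),φ(8)) = (1,6) ∈ E(G2) ✓
  (4,5) → (φ(4),φ(5)) = (0,7) ∈ E(G2) ✓
  (4,6) → (φ(4),φ(6)) = (0,8) ∈ E(G2) ✓
  (4,8) → (φ(4),φ(8)) = (0,6) ∈ E(G2) ✓
  (5,6) → (φ(5),φ(6)) = (7,8) ∈ E(G2) ✓
  (5,7) → (φ(5),φ(7)) = (2,7) ∈ E(G2) ✓
All 21 edges of G1 map to edges of G2, and |E(G1)| = |E(G2)| = 21, so φ is a bijection on edges as well as vertices. Hence G1 ≅ G2.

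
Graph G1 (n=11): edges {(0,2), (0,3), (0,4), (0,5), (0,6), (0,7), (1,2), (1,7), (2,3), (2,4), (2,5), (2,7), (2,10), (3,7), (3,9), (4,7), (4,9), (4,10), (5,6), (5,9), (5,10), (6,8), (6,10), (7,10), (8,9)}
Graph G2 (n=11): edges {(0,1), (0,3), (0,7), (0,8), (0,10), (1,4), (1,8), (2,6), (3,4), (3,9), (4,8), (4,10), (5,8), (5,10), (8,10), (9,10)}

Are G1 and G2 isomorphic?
No, not isomorphic

The graphs are NOT isomorphic.

Connected components of G1: 1 component(s) with vertex sets [[0, 1, 2, 3, 4, 5, 6, 7, 8, 9, 10]], sizes [11].
Connected components of G2: 2 component(s) with vertex sets [[2, 6], [0, 1, 3, 4, 5, 7, 8, 9, 10]], sizes [2, 9].
The number of connected components (and the multiset of component sizes) is an isomorphism invariant — an isomorphism maps each component of G1 bijectively onto a component of G2. Since G1 has 1 component(s) and G2 has 2, they cannot be isomorphic.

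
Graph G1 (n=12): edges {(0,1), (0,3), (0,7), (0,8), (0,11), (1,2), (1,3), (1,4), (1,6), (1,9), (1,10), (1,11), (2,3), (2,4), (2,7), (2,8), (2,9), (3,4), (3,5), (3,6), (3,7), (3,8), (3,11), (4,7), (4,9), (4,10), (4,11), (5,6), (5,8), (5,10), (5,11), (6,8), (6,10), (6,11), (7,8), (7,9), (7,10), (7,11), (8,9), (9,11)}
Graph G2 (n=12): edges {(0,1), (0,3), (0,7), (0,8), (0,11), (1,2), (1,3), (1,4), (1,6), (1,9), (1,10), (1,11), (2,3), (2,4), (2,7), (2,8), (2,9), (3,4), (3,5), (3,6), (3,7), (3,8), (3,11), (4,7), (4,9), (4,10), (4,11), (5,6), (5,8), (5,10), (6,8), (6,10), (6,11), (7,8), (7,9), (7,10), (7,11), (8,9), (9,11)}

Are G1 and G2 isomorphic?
No, not isomorphic

The graphs are NOT isomorphic.

Counting edges: G1 has 40 edge(s); G2 has 39 edge(s).
Edge count is an isomorphism invariant (a bijection on vertices induces a bijection on edges), so differing edge counts rule out isomorphism.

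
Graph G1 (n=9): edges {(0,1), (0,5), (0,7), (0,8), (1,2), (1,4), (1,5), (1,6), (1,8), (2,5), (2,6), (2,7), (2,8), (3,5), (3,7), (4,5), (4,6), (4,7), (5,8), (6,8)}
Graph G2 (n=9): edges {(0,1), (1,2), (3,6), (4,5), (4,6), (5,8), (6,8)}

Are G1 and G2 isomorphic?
No, not isomorphic

The graphs are NOT isomorphic.

Connected components of G1: 1 component(s) with vertex sets [[0, 1, 2, 3, 4, 5, 6, 7, 8]], sizes [9].
Connected components of G2: 3 component(s) with vertex sets [[7], [0, 1, 2], [3, 4, 5, 6, 8]], sizes [1, 3, 5].
The number of connected components (and the multiset of component sizes) is an isomorphism invariant — an isomorphism maps each component of G1 bijectively onto a component of G2. Since G1 has 1 component(s) and G2 has 3, they cannot be isomorphic.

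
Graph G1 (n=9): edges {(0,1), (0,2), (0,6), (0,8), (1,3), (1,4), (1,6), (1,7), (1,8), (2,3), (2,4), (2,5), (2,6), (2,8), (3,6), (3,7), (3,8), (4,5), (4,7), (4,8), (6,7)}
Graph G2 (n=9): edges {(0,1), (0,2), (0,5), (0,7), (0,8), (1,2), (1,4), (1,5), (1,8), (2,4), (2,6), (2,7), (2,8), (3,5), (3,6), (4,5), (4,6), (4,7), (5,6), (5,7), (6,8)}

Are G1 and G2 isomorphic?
Yes, isomorphic

The graphs are isomorphic.
One valid mapping φ: V(G1) → V(G2): 0→7, 1→2, 2→5, 3→1, 4→6, 5→3, 6→0, 7→8, 8→4

Verify φ preserves adjacency — for each edge of G1, its image is an edge of G2:
  (0,1) → (φ(0),φ(1)) = (2,7) ∈ E(G2) ✓
  (0,2) → (φ(0),φ(2)) = (5,7) ∈ E(G2) ✓
  (0,6) → (φ(0),φ(6)) = (0,7) ∈ E(G2) ✓
  (0,8) → (φ(0),φ(8)) = (4,7) ∈ E(G2) ✓
  (1,3) → (φ(1),φ(3)) = (1,2) ∈ E(G2) ✓
  (1,4) → (φ(1),φ(4)) = (2,6) ∈ E(G2) ✓
  (1,6) → (φ(1),φ(6)) = (0,2) ∈ E(G2) ✓
  (1,7) → (φ(1),φ(7)) = (2,8) ∈ E(G2) ✓
  (1,8) → (φ(1),φ(8)) = (2,4) ∈ E(G2) ✓
  (2,3) → (φ(2),φ(3)) = (1,5) ∈ E(G2) ✓
  (2,4) → (φ(2),φ(4)) = (5,6) ∈ E(G2) ✓
  (2,5) → (φ(2),φ(5)) = (3,5) ∈ E(G2) ✓
  (2,6) → (φ(2),φ(6)) = (0,5) ∈ E(G2) ✓
  (2,8) → (φ(2),φ(8)) = (4,5) ∈ E(G2) ✓
  (3,6) → (φ(3),φ(6)) = (0,1) ∈ E(G2) ✓
  (3,7) → (φ(3),φ(7)) = (1,8) ∈ E(G2) ✓
  (3,8) → (φ(3),φ(8)) = (1,4) ∈ E(G2) ✓
  (4,5) → (φ(4),φ(5)) = (3,6) ∈ E(G2) ✓
  (4,7) → (φ(4),φ(7)) = (6,8) ∈ E(G2) ✓
  (4,8) → (φ(4),φ(8)) = (4,6) ∈ E(G2) ✓
  (6,7) → (φ(6),φ(7)) = (0,8) ∈ E(G2) ✓
All 21 edges of G1 map to edges of G2, and |E(G1)| = |E(G2)| = 21, so φ is a bijection on edges as well as vertices. Hence G1 ≅ G2.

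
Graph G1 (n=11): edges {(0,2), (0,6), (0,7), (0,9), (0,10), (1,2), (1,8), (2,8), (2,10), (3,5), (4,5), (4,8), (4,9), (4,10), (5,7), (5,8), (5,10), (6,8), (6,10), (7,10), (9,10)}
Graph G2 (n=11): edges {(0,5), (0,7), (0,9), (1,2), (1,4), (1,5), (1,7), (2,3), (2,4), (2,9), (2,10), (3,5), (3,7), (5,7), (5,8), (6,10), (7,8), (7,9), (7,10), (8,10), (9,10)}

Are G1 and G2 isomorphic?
Yes, isomorphic

The graphs are isomorphic.
One valid mapping φ: V(G1) → V(G2): 0→5, 1→4, 2→1, 3→6, 4→9, 5→10, 6→3, 7→8, 8→2, 9→0, 10→7

Verify φ preserves adjacency — for each edge of G1, its image is an edge of G2:
  (0,2) → (φ(0),φ(2)) = (1,5) ∈ E(G2) ✓
  (0,6) → (φ(0),φ(6)) = (3,5) ∈ E(G2) ✓
  (0,7) → (φ(0),φ(7)) = (5,8) ∈ E(G2) ✓
  (0,9) → (φ(0),φ(9)) = (0,5) ∈ E(G2) ✓
  (0,10) → (φ(0),φ(10)) = (5,7) ∈ E(G2) ✓
  (1,2) → (φ(1),φ(2)) = (1,4) ∈ E(G2) ✓
  (1,8) → (φ(1),φ(8)) = (2,4) ∈ E(G2) ✓
  (2,8) → (φ(2),φ(8)) = (1,2) ∈ E(G2) ✓
  (2,10) → (φ(2),φ(10)) = (1,7) ∈ E(G2) ✓
  (3,5) → (φ(3),φ(5)) = (6,10) ∈ E(G2) ✓
  (4,5) → (φ(4),φ(5)) = (9,10) ∈ E(G2) ✓
  (4,8) → (φ(4),φ(8)) = (2,9) ∈ E(G2) ✓
  (4,9) → (φ(4),φ(9)) = (0,9) ∈ E(G2) ✓
  (4,10) → (φ(4),φ(10)) = (7,9) ∈ E(G2) ✓
  (5,7) → (φ(5),φ(7)) = (8,10) ∈ E(G2) ✓
  (5,8) → (φ(5),φ(8)) = (2,10) ∈ E(G2) ✓
  (5,10) → (φ(5),φ(10)) = (7,10) ∈ E(G2) ✓
  (6,8) → (φ(6),φ(8)) = (2,3) ∈ E(G2) ✓
  (6,10) → (φ(6),φ(10)) = (3,7) ∈ E(G2) ✓
  (7,10) → (φ(7),φ(10)) = (7,8) ∈ E(G2) ✓
  (9,10) → (φ(9),φ(10)) = (0,7) ∈ E(G2) ✓
All 21 edges of G1 map to edges of G2, and |E(G1)| = |E(G2)| = 21, so φ is a bijection on edges as well as vertices. Hence G1 ≅ G2.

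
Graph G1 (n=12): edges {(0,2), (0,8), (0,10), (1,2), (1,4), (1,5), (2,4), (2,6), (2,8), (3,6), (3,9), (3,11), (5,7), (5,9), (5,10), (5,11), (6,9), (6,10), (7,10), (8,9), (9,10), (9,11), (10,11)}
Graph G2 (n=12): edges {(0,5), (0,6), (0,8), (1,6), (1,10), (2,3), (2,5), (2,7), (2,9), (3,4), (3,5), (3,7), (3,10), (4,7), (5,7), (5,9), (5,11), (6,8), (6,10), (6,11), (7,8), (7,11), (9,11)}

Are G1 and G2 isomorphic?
Yes, isomorphic

The graphs are isomorphic.
One valid mapping φ: V(G1) → V(G2): 0→8, 1→10, 2→6, 3→9, 4→1, 5→3, 6→11, 7→4, 8→0, 9→5, 10→7, 11→2

Verify φ preserves adjacency — for each edge of G1, its image is an edge of G2:
  (0,2) → (φ(0),φ(2)) = (6,8) ∈ E(G2) ✓
  (0,8) → (φ(0),φ(8)) = (0,8) ∈ E(G2) ✓
  (0,10) → (φ(0),φ(10)) = (7,8) ∈ E(G2) ✓
  (1,2) → (φ(1),φ(2)) = (6,10) ∈ E(G2) ✓
  (1,4) → (φ(1),φ(4)) = (1,10) ∈ E(G2) ✓
  (1,5) → (φ(1),φ(5)) = (3,10) ∈ E(G2) ✓
  (2,4) → (φ(2),φ(4)) = (1,6) ∈ E(G2) ✓
  (2,6) → (φ(2),φ(6)) = (6,11) ∈ E(G2) ✓
  (2,8) → (φ(2),φ(8)) = (0,6) ∈ E(G2) ✓
  (3,6) → (φ(3),φ(6)) = (9,11) ∈ E(G2) ✓
  (3,9) → (φ(3),φ(9)) = (5,9) ∈ E(G2) ✓
  (3,11) → (φ(3),φ(11)) = (2,9) ∈ E(G2) ✓
  (5,7) → (φ(5),φ(7)) = (3,4) ∈ E(G2) ✓
  (5,9) → (φ(5),φ(9)) = (3,5) ∈ E(G2) ✓
  (5,10) → (φ(5),φ(10)) = (3,7) ∈ E(G2) ✓
  (5,11) → (φ(5),φ(11)) = (2,3) ∈ E(G2) ✓
  (6,9) → (φ(6),φ(9)) = (5,11) ∈ E(G2) ✓
  (6,10) → (φ(6),φ(10)) = (7,11) ∈ E(G2) ✓
  (7,10) → (φ(7),φ(10)) = (4,7) ∈ E(G2) ✓
  (8,9) → (φ(8),φ(9)) = (0,5) ∈ E(G2) ✓
  (9,10) → (φ(9),φ(10)) = (5,7) ∈ E(G2) ✓
  (9,11) → (φ(9),φ(11)) = (2,5) ∈ E(G2) ✓
  (10,11) → (φ(10),φ(11)) = (2,7) ∈ E(G2) ✓
All 23 edges of G1 map to edges of G2, and |E(G1)| = |E(G2)| = 23, so φ is a bijection on edges as well as vertices. Hence G1 ≅ G2.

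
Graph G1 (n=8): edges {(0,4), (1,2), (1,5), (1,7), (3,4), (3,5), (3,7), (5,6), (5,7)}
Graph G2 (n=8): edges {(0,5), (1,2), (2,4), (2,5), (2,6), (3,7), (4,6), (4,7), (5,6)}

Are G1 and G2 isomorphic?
Yes, isomorphic

The graphs are isomorphic.
One valid mapping φ: V(G1) → V(G2): 0→3, 1→5, 2→0, 3→4, 4→7, 5→2, 6→1, 7→6

Verify φ preserves adjacency — for each edge of G1, its image is an edge of G2:
  (0,4) → (φ(0),φ(4)) = (3,7) ∈ E(G2) ✓
  (1,2) → (φ(1),φ(2)) = (0,5) ∈ E(G2) ✓
  (1,5) → (φ(1),φ(5)) = (2,5) ∈ E(G2) ✓
  (1,7) → (φ(1),φ(7)) = (5,6) ∈ E(G2) ✓
  (3,4) → (φ(3),φ(4)) = (4,7) ∈ E(G2) ✓
  (3,5) → (φ(3),φ(5)) = (2,4) ∈ E(G2) ✓
  (3,7) → (φ(3),φ(7)) = (4,6) ∈ E(G2) ✓
  (5,6) → (φ(5),φ(6)) = (1,2) ∈ E(G2) ✓
  (5,7) → (φ(5),φ(7)) = (2,6) ∈ E(G2) ✓
All 9 edges of G1 map to edges of G2, and |E(G1)| = |E(G2)| = 9, so φ is a bijection on edges as well as vertices. Hence G1 ≅ G2.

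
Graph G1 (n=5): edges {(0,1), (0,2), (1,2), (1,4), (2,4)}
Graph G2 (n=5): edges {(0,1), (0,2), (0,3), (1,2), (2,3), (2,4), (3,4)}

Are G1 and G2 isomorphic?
No, not isomorphic

The graphs are NOT isomorphic.

Counting triangles (3-cliques): G1 has 2, G2 has 3.
Triangle count is an isomorphism invariant, so differing triangle counts rule out isomorphism.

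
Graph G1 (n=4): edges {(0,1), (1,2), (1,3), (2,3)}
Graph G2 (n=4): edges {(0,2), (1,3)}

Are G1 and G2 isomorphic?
No, not isomorphic

The graphs are NOT isomorphic.

Degrees in G1: deg(0)=1, deg(1)=3, deg(2)=2, deg(3)=2.
Sorted degree sequence of G1: [3, 2, 2, 1].
Degrees in G2: deg(0)=1, deg(1)=1, deg(2)=1, deg(3)=1.
Sorted degree sequence of G2: [1, 1, 1, 1].
The (sorted) degree sequence is an isomorphism invariant, so since G1 and G2 have different degree sequences they cannot be isomorphic.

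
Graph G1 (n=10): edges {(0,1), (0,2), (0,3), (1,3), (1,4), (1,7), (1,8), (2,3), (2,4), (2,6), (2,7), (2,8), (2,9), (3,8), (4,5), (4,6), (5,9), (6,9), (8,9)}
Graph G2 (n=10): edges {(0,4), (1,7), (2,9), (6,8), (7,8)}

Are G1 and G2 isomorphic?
No, not isomorphic

The graphs are NOT isomorphic.

Connected components of G1: 1 component(s) with vertex sets [[0, 1, 2, 3, 4, 5, 6, 7, 8, 9]], sizes [10].
Connected components of G2: 5 component(s) with vertex sets [[3], [5], [0, 4], [2, 9], [1, 6, 7, 8]], sizes [1, 1, 2, 2, 4].
The number of connected components (and the multiset of component sizes) is an isomorphism invariant — an isomorphism maps each component of G1 bijectively onto a component of G2. Since G1 has 1 component(s) and G2 has 5, they cannot be isomorphic.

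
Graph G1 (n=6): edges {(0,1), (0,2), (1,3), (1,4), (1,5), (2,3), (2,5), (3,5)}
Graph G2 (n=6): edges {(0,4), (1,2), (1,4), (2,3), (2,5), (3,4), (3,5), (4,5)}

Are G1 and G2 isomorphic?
Yes, isomorphic

The graphs are isomorphic.
One valid mapping φ: V(G1) → V(G2): 0→1, 1→4, 2→2, 3→5, 4→0, 5→3

Verify φ preserves adjacency — for each edge of G1, its image is an edge of G2:
  (0,1) → (φ(0),φ(1)) = (1,4) ∈ E(G2) ✓
  (0,2) → (φ(0),φ(2)) = (1,2) ∈ E(G2) ✓
  (1,3) → (φ(1),φ(3)) = (4,5) ∈ E(G2) ✓
  (1,4) → (φ(1),φ(4)) = (0,4) ∈ E(G2) ✓
  (1,5) → (φ(1),φ(5)) = (3,4) ∈ E(G2) ✓
  (2,3) → (φ(2),φ(3)) = (2,5) ∈ E(G2) ✓
  (2,5) → (φ(2),φ(5)) = (2,3) ∈ E(G2) ✓
  (3,5) → (φ(3),φ(5)) = (3,5) ∈ E(G2) ✓
All 8 edges of G1 map to edges of G2, and |E(G1)| = |E(G2)| = 8, so φ is a bijection on edges as well as vertices. Hence G1 ≅ G2.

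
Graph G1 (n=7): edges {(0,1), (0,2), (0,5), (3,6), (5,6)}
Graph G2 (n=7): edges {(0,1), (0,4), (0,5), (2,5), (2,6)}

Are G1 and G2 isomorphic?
Yes, isomorphic

The graphs are isomorphic.
One valid mapping φ: V(G1) → V(G2): 0→0, 1→4, 2→1, 3→6, 4→3, 5→5, 6→2

Verify φ preserves adjacency — for each edge of G1, its image is an edge of G2:
  (0,1) → (φ(0),φ(1)) = (0,4) ∈ E(G2) ✓
  (0,2) → (φ(0),φ(2)) = (0,1) ∈ E(G2) ✓
  (0,5) → (φ(0),φ(5)) = (0,5) ∈ E(G2) ✓
  (3,6) → (φ(3),φ(6)) = (2,6) ∈ E(G2) ✓
  (5,6) → (φ(5),φ(6)) = (2,5) ∈ E(G2) ✓
All 5 edges of G1 map to edges of G2, and |E(G1)| = |E(G2)| = 5, so φ is a bijection on edges as well as vertices. Hence G1 ≅ G2.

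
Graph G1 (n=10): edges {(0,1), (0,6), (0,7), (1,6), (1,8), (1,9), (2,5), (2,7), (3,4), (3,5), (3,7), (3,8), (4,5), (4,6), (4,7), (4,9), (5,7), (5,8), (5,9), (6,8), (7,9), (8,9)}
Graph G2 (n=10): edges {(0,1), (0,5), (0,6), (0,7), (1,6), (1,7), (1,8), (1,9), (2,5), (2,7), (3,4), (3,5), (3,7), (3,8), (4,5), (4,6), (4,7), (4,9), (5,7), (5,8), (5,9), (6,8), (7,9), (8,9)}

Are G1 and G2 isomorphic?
No, not isomorphic

The graphs are NOT isomorphic.

Counting edges: G1 has 22 edge(s); G2 has 24 edge(s).
Edge count is an isomorphism invariant (a bijection on vertices induces a bijection on edges), so differing edge counts rule out isomorphism.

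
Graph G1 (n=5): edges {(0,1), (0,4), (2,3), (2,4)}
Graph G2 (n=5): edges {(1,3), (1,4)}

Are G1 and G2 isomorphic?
No, not isomorphic

The graphs are NOT isomorphic.

Connected components of G1: 1 component(s) with vertex sets [[0, 1, 2, 3, 4]], sizes [5].
Connected components of G2: 3 component(s) with vertex sets [[0], [2], [1, 3, 4]], sizes [1, 1, 3].
The number of connected components (and the multiset of component sizes) is an isomorphism invariant — an isomorphism maps each component of G1 bijectively onto a component of G2. Since G1 has 1 component(s) and G2 has 3, they cannot be isomorphic.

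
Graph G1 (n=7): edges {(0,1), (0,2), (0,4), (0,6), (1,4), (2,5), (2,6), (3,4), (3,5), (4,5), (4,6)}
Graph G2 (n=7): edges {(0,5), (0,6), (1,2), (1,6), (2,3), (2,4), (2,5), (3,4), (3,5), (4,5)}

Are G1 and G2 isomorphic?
No, not isomorphic

The graphs are NOT isomorphic.

Degrees in G1: deg(0)=4, deg(1)=2, deg(2)=3, deg(3)=2, deg(4)=5, deg(5)=3, deg(6)=3.
Sorted degree sequence of G1: [5, 4, 3, 3, 3, 2, 2].
Degrees in G2: deg(0)=2, deg(1)=2, deg(2)=4, deg(3)=3, deg(4)=3, deg(5)=4, deg(6)=2.
Sorted degree sequence of G2: [4, 4, 3, 3, 2, 2, 2].
The (sorted) degree sequence is an isomorphism invariant, so since G1 and G2 have different degree sequences they cannot be isomorphic.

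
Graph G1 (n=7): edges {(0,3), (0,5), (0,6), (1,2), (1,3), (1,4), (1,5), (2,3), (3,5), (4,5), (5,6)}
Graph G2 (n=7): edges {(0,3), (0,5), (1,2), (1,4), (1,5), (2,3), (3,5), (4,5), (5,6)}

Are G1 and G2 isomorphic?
No, not isomorphic

The graphs are NOT isomorphic.

Counting edges: G1 has 11 edge(s); G2 has 9 edge(s).
Edge count is an isomorphism invariant (a bijection on vertices induces a bijection on edges), so differing edge counts rule out isomorphism.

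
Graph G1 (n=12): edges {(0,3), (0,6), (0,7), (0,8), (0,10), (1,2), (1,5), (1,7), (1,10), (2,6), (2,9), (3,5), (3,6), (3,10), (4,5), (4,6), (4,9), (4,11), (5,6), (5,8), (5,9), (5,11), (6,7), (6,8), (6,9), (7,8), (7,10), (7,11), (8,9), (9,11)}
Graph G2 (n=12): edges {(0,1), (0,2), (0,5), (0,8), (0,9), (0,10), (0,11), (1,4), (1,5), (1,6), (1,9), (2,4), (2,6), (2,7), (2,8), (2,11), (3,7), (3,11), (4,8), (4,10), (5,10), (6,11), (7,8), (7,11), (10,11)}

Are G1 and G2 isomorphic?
No, not isomorphic

The graphs are NOT isomorphic.

Counting triangles (3-cliques): G1 has 20, G2 has 11.
Triangle count is an isomorphism invariant, so differing triangle counts rule out isomorphism.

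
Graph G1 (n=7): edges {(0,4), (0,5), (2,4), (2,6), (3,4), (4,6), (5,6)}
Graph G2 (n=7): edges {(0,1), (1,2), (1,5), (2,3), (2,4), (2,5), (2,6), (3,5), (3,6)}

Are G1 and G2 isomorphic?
No, not isomorphic

The graphs are NOT isomorphic.

Connected components of G1: 2 component(s) with vertex sets [[1], [0, 2, 3, 4, 5, 6]], sizes [1, 6].
Connected components of G2: 1 component(s) with vertex sets [[0, 1, 2, 3, 4, 5, 6]], sizes [7].
The number of connected components (and the multiset of component sizes) is an isomorphism invariant — an isomorphism maps each component of G1 bijectively onto a component of G2. Since G1 has 2 component(s) and G2 has 1, they cannot be isomorphic.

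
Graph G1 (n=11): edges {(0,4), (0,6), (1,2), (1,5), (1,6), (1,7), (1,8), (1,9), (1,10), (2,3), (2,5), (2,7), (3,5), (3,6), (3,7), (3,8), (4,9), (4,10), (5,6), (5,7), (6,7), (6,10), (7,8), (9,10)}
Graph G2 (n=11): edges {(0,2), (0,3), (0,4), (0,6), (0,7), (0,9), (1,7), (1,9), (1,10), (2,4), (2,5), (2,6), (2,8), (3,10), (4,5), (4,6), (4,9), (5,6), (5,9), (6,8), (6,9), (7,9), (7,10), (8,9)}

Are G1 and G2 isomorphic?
Yes, isomorphic

The graphs are isomorphic.
One valid mapping φ: V(G1) → V(G2): 0→3, 1→9, 2→5, 3→2, 4→10, 5→4, 6→0, 7→6, 8→8, 9→1, 10→7

Verify φ preserves adjacency — for each edge of G1, its image is an edge of G2:
  (0,4) → (φ(0),φ(4)) = (3,10) ∈ E(G2) ✓
  (0,6) → (φ(0),φ(6)) = (0,3) ∈ E(G2) ✓
  (1,2) → (φ(1),φ(2)) = (5,9) ∈ E(G2) ✓
  (1,5) → (φ(1),φ(5)) = (4,9) ∈ E(G2) ✓
  (1,6) → (φ(1),φ(6)) = (0,9) ∈ E(G2) ✓
  (1,7) → (φ(1),φ(7)) = (6,9) ∈ E(G2) ✓
  (1,8) → (φ(1),φ(8)) = (8,9) ∈ E(G2) ✓
  (1,9) → (φ(1),φ(9)) = (1,9) ∈ E(G2) ✓
  (1,10) → (φ(1),φ(10)) = (7,9) ∈ E(G2) ✓
  (2,3) → (φ(2),φ(3)) = (2,5) ∈ E(G2) ✓
  (2,5) → (φ(2),φ(5)) = (4,5) ∈ E(G2) ✓
  (2,7) → (φ(2),φ(7)) = (5,6) ∈ E(G2) ✓
  (3,5) → (φ(3),φ(5)) = (2,4) ∈ E(G2) ✓
  (3,6) → (φ(3),φ(6)) = (0,2) ∈ E(G2) ✓
  (3,7) → (φ(3),φ(7)) = (2,6) ∈ E(G2) ✓
  (3,8) → (φ(3),φ(8)) = (2,8) ∈ E(G2) ✓
  (4,9) → (φ(4),φ(9)) = (1,10) ∈ E(G2) ✓
  (4,10) → (φ(4),φ(10)) = (7,10) ∈ E(G2) ✓
  (5,6) → (φ(5),φ(6)) = (0,4) ∈ E(G2) ✓
  (5,7) → (φ(5),φ(7)) = (4,6) ∈ E(G2) ✓
  (6,7) → (φ(6),φ(7)) = (0,6) ∈ E(G2) ✓
  (6,10) → (φ(6),φ(10)) = (0,7) ∈ E(G2) ✓
  (7,8) → (φ(7),φ(8)) = (6,8) ∈ E(G2) ✓
  (9,10) → (φ(9),φ(10)) = (1,7) ∈ E(G2) ✓
All 24 edges of G1 map to edges of G2, and |E(G1)| = |E(G2)| = 24, so φ is a bijection on edges as well as vertices. Hence G1 ≅ G2.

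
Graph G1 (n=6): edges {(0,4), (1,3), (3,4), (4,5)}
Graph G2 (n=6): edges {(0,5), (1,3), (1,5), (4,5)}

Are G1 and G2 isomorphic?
Yes, isomorphic

The graphs are isomorphic.
One valid mapping φ: V(G1) → V(G2): 0→0, 1→3, 2→2, 3→1, 4→5, 5→4

Verify φ preserves adjacency — for each edge of G1, its image is an edge of G2:
  (0,4) → (φ(0),φ(4)) = (0,5) ∈ E(G2) ✓
  (1,3) → (φ(1),φ(3)) = (1,3) ∈ E(G2) ✓
  (3,4) → (φ(3),φ(4)) = (1,5) ∈ E(G2) ✓
  (4,5) → (φ(4),φ(5)) = (4,5) ∈ E(G2) ✓
All 4 edges of G1 map to edges of G2, and |E(G1)| = |E(G2)| = 4, so φ is a bijection on edges as well as vertices. Hence G1 ≅ G2.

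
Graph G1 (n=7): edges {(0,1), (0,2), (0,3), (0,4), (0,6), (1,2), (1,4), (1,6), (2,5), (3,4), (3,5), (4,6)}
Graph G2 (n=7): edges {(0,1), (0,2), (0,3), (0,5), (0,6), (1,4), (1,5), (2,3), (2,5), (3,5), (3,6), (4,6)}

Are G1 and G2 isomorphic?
Yes, isomorphic

The graphs are isomorphic.
One valid mapping φ: V(G1) → V(G2): 0→0, 1→3, 2→6, 3→1, 4→5, 5→4, 6→2

Verify φ preserves adjacency — for each edge of G1, its image is an edge of G2:
  (0,1) → (φ(0),φ(1)) = (0,3) ∈ E(G2) ✓
  (0,2) → (φ(0),φ(2)) = (0,6) ∈ E(G2) ✓
  (0,3) → (φ(0),φ(3)) = (0,1) ∈ E(G2) ✓
  (0,4) → (φ(0),φ(4)) = (0,5) ∈ E(G2) ✓
  (0,6) → (φ(0),φ(6)) = (0,2) ∈ E(G2) ✓
  (1,2) → (φ(1),φ(2)) = (3,6) ∈ E(G2) ✓
  (1,4) → (φ(1),φ(4)) = (3,5) ∈ E(G2) ✓
  (1,6) → (φ(1),φ(6)) = (2,3) ∈ E(G2) ✓
  (2,5) → (φ(2),φ(5)) = (4,6) ∈ E(G2) ✓
  (3,4) → (φ(3),φ(4)) = (1,5) ∈ E(G2) ✓
  (3,5) → (φ(3),φ(5)) = (1,4) ∈ E(G2) ✓
  (4,6) → (φ(4),φ(6)) = (2,5) ∈ E(G2) ✓
All 12 edges of G1 map to edges of G2, and |E(G1)| = |E(G2)| = 12, so φ is a bijection on edges as well as vertices. Hence G1 ≅ G2.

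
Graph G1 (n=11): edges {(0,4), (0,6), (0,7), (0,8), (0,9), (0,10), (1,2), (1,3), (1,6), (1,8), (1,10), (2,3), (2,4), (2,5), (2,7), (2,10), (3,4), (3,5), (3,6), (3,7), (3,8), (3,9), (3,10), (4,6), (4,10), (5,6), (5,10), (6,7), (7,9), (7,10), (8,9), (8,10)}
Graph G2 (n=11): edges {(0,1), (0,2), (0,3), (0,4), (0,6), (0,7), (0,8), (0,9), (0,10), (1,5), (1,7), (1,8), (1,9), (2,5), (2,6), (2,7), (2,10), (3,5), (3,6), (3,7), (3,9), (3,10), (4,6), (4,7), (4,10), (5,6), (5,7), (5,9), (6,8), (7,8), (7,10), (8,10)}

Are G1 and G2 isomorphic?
Yes, isomorphic

The graphs are isomorphic.
One valid mapping φ: V(G1) → V(G2): 0→5, 1→8, 2→10, 3→0, 4→2, 5→4, 6→6, 7→3, 8→1, 9→9, 10→7

Verify φ preserves adjacency — for each edge of G1, its image is an edge of G2:
  (0,4) → (φ(0),φ(4)) = (2,5) ∈ E(G2) ✓
  (0,6) → (φ(0),φ(6)) = (5,6) ∈ E(G2) ✓
  (0,7) → (φ(0),φ(7)) = (3,5) ∈ E(G2) ✓
  (0,8) → (φ(0),φ(8)) = (1,5) ∈ E(G2) ✓
  (0,9) → (φ(0),φ(9)) = (5,9) ∈ E(G2) ✓
  (0,10) → (φ(0),φ(10)) = (5,7) ∈ E(G2) ✓
  (1,2) → (φ(1),φ(2)) = (8,10) ∈ E(G2) ✓
  (1,3) → (φ(1),φ(3)) = (0,8) ∈ E(G2) ✓
  (1,6) → (φ(1),φ(6)) = (6,8) ∈ E(G2) ✓
  (1,8) → (φ(1),φ(8)) = (1,8) ∈ E(G2) ✓
  (1,10) → (φ(1),φ(10)) = (7,8) ∈ E(G2) ✓
  (2,3) → (φ(2),φ(3)) = (0,10) ∈ E(G2) ✓
  (2,4) → (φ(2),φ(4)) = (2,10) ∈ E(G2) ✓
  (2,5) → (φ(2),φ(5)) = (4,10) ∈ E(G2) ✓
  (2,7) → (φ(2),φ(7)) = (3,10) ∈ E(G2) ✓
  (2,10) → (φ(2),φ(10)) = (7,10) ∈ E(G2) ✓
  (3,4) → (φ(3),φ(4)) = (0,2) ∈ E(G2) ✓
  (3,5) → (φ(3),φ(5)) = (0,4) ∈ E(G2) ✓
  (3,6) → (φ(3),φ(6)) = (0,6) ∈ E(G2) ✓
  (3,7) → (φ(3),φ(7)) = (0,3) ∈ E(G2) ✓
  (3,8) → (φ(3),φ(8)) = (0,1) ∈ E(G2) ✓
  (3,9) → (φ(3),φ(9)) = (0,9) ∈ E(G2) ✓
  (3,10) → (φ(3),φ(10)) = (0,7) ∈ E(G2) ✓
  (4,6) → (φ(4),φ(6)) = (2,6) ∈ E(G2) ✓
  (4,10) → (φ(4),φ(10)) = (2,7) ∈ E(G2) ✓
  (5,6) → (φ(5),φ(6)) = (4,6) ∈ E(G2) ✓
  (5,10) → (φ(5),φ(10)) = (4,7) ∈ E(G2) ✓
  (6,7) → (φ(6),φ(7)) = (3,6) ∈ E(G2) ✓
  (7,9) → (φ(7),φ(9)) = (3,9) ∈ E(G2) ✓
  (7,10) → (φ(7),φ(10)) = (3,7) ∈ E(G2) ✓
  (8,9) → (φ(8),φ(9)) = (1,9) ∈ E(G2) ✓
  (8,10) → (φ(8),φ(10)) = (1,7) ∈ E(G2) ✓
All 32 edges of G1 map to edges of G2, and |E(G1)| = |E(G2)| = 32, so φ is a bijection on edges as well as vertices. Hence G1 ≅ G2.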